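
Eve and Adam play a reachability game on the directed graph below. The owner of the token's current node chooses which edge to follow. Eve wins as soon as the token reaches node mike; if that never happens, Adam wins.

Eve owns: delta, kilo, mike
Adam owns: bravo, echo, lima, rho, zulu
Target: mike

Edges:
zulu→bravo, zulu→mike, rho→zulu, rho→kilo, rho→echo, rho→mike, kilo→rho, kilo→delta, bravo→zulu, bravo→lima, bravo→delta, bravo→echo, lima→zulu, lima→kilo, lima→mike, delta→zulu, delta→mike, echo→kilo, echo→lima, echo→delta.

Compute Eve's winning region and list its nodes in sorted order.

A0 = {mike}
A1: add {delta} — delta (Eve) has delta→mike.
A2: add {kilo} — kilo (Eve) has kilo→delta.
A3 = A2; e.g. zulu (Adam) can still go to bravo. Fixed point.
Eve's winning region = {delta, kilo, mike}.

delta, kilo, mike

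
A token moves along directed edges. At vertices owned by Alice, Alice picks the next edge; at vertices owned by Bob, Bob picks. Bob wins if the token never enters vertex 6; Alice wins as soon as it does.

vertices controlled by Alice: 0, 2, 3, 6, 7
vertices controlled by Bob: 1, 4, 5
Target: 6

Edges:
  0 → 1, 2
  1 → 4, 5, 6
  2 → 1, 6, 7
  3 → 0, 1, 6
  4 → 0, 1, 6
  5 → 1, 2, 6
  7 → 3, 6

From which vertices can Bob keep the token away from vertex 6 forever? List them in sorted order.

1, 4, 5

A0 = {6}
A1: add {2, 3, 7} — 2 (Alice) has 2→6; 3 (Alice) has 3→6; 7 (Alice) has 7→6.
A2: add {0} — 0 (Alice) has 0→2.
A3 = A2; e.g. 1 (Bob) can still go to 4. Fixed point.
Alice's attractor = {0, 2, 3, 6, 7}; Bob avoids the target exactly from the complement.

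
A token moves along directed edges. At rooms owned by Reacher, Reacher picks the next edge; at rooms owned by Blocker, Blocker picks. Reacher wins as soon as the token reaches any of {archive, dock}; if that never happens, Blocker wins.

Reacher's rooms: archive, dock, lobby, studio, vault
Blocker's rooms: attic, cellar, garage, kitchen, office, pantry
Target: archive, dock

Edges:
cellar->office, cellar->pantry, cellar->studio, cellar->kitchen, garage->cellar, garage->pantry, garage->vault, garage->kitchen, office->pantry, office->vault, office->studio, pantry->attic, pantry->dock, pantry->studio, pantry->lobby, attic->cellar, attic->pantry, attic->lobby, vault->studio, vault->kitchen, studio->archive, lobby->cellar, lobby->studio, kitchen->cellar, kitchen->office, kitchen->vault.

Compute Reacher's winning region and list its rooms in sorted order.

archive, dock, lobby, studio, vault

A0 = {archive, dock}
A1: add {studio} — studio (Reacher) has studio→archive.
A2: add {lobby, vault} — vault (Reacher) has vault→studio; lobby (Reacher) has lobby→studio.
A3 = A2; e.g. cellar (Blocker) can still go to office. Fixed point.
Reacher's winning region = {archive, dock, lobby, studio, vault}.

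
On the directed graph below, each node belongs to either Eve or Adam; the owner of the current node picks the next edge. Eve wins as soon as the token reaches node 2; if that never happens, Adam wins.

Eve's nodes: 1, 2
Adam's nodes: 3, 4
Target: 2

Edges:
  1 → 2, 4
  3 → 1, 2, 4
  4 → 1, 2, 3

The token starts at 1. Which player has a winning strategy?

A0 = {2}
A1: add {1} — 1 (Eve) has 1→2.
A2 = A1; e.g. 3 (Adam) can still go to 4. Fixed point.
1 ∈ A1, so Eve can force the target.

Eve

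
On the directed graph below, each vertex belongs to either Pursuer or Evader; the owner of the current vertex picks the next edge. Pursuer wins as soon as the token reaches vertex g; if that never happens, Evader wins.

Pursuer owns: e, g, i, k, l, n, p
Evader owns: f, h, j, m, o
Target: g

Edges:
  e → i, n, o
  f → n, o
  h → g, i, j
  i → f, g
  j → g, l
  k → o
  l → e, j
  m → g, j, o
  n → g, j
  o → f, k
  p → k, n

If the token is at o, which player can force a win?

A0 = {g}
A1: add {i, n} — i (Pursuer) has i→g; n (Pursuer) has n→g.
A2: add {e, p} — e (Pursuer) has e→i; p (Pursuer) has p→n.
A3: add {l} — l (Pursuer) has l→e.
A4: add {j} — j (Evader): all of {g, l} already in.
A5: add {h} — h (Evader): all of {g, i, j} already in.
A6 = A5; e.g. f (Evader) can still go to o. Fixed point.
o never enters the attractor, so Evader can avoid the target forever.

Evader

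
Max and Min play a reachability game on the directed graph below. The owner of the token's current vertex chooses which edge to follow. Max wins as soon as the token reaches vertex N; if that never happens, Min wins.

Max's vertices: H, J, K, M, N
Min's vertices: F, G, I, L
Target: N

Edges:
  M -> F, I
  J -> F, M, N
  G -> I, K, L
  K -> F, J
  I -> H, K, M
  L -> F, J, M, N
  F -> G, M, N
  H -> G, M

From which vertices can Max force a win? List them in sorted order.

A0 = {N}
A1: add {J} — J (Max) has J→N.
A2: add {K} — K (Max) has K→J.
A3 = A2; e.g. F (Min) can still go to G. Fixed point.
Max's winning region = {J, K, N}.

J, K, N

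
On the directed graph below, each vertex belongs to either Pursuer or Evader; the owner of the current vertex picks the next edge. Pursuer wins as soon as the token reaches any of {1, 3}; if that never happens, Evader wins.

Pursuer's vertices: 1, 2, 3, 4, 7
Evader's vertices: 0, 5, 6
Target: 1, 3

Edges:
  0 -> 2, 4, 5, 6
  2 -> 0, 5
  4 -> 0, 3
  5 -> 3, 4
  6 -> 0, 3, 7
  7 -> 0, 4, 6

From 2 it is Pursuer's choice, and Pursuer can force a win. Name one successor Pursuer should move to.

5

A0 = {1, 3}
A1: add {4} — 4 (Pursuer) has 4→3.
A2: add {5, 7} — 5 (Evader): all of {3, 4} already in; 7 (Pursuer) has 7→4.
A3: add {2} — 2 (Pursuer) has 2→5.
A4 = A3; e.g. 0 (Evader) can still go to 6. Fixed point.
From 2, successor 5 is in the attractor (rank 2); the other successor 0 is not.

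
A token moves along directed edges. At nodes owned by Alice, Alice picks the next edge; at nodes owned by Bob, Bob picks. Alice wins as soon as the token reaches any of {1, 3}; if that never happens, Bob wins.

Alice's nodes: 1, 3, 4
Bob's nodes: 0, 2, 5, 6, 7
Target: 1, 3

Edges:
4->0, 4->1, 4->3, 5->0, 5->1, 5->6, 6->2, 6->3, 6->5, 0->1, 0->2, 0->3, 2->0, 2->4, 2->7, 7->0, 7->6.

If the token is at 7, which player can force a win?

A0 = {1, 3}
A1: add {4} — 4 (Alice) has 4→1.
A2 = A1; e.g. 0 (Bob) can still go to 2. Fixed point.
7 never enters the attractor, so Bob can avoid the target forever.

Bob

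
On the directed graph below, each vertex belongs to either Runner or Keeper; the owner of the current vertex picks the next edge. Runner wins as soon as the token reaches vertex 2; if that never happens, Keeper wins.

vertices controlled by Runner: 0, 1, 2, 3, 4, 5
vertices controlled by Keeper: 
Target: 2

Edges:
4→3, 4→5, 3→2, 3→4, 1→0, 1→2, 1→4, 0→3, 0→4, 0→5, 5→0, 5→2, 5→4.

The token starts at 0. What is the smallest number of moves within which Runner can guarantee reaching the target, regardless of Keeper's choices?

2

A0 = {2}
A1: add {1, 3, 5} — 1 (Runner) has 1→2; 3 (Runner) has 3→2; 5 (Runner) has 5→2.
A2: add {0, 4} — 0 (Runner) has 0→3; 4 (Runner) has 4→3.
A2 = all vertices. Fixed point.
0 enters the attractor at level 2, so Runner can force the target in 2 moves from there.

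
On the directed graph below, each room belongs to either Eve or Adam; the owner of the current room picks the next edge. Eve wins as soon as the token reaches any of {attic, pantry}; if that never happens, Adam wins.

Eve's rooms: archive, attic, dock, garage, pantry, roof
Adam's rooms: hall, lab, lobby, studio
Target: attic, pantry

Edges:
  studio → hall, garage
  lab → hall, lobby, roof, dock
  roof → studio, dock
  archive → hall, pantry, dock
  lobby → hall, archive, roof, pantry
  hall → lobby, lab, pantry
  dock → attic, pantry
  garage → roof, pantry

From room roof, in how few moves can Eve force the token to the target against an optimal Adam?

A0 = {attic, pantry}
A1: add {archive, dock, garage} — garage (Eve) has garage→pantry; archive (Eve) has archive→pantry; dock (Eve) has dock→attic.
A2: add {roof} — roof (Eve) has roof→dock.
A3 = A2; e.g. hall (Adam) can still go to lobby. Fixed point.
roof enters the attractor at level 2, so Eve can force the target in 2 moves from there.

2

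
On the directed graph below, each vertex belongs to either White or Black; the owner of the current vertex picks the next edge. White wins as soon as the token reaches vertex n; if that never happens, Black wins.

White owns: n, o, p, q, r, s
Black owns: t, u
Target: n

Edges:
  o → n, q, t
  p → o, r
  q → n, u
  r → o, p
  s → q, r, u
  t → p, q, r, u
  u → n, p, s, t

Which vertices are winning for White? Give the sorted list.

A0 = {n}
A1: add {o, q} — o (White) has o→n; q (White) has q→n.
A2: add {p, r, s} — p (White) has p→o; r (White) has r→o; s (White) has s→q.
A3 = A2; e.g. t (Black) can still go to u. Fixed point.
White's winning region = {n, o, p, q, r, s}.

n, o, p, q, r, s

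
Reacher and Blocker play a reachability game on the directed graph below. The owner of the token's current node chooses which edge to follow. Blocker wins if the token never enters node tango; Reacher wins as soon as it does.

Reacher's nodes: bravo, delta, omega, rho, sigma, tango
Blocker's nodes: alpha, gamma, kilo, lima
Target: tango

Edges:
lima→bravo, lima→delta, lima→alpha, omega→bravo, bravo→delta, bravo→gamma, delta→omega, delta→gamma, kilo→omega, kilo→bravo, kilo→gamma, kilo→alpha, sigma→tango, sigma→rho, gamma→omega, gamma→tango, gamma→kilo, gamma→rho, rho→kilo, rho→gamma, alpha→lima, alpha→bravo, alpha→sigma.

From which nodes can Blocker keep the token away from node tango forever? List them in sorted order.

A0 = {tango}
A1: add {sigma} — sigma (Reacher) has sigma→tango.
A2 = A1; e.g. lima (Blocker) can still go to bravo. Fixed point.
Reacher's attractor = {sigma, tango}; Blocker avoids the target exactly from the complement.

alpha, bravo, delta, gamma, kilo, lima, omega, rho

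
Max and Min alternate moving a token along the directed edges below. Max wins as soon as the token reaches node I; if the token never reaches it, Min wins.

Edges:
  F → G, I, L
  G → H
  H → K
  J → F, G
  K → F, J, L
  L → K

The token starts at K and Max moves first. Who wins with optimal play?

Track states (vertex, player-to-move).
A0 = {(I,Max), (I,Min)}
A1: add {(F,Max)}.
A2 = A1; e.g. (F,Min) stays out. (K,Max) never enters ⇒ Min avoids the target.

Min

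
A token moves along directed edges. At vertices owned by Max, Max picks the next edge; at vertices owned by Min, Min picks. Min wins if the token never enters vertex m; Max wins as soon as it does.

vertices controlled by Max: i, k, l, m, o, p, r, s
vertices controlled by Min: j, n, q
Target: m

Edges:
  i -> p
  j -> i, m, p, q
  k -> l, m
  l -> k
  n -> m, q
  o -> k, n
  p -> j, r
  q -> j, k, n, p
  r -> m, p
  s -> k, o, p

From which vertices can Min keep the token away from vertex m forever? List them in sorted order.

j, n, q

A0 = {m}
A1: add {k, r} — k (Max) has k→m; r (Max) has r→m.
A2: add {l, o, p, s} — l (Max) has l→k; o (Max) has o→k; p (Max) has p→r; s (Max) has s→k.
A3: add {i} — i (Max) has i→p.
A4 = A3; e.g. j (Min) can still go to q. Fixed point.
Max's attractor = {i, k, l, m, o, p, r, s}; Min avoids the target exactly from the complement.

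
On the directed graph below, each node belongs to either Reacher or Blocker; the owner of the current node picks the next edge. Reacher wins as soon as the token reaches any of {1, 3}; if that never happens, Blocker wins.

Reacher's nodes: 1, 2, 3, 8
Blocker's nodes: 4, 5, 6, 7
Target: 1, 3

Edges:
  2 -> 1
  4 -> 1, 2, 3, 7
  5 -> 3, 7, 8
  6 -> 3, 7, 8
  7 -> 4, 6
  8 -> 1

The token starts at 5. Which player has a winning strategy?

Blocker

A0 = {1, 3}
A1: add {2, 8} — 2 (Reacher) has 2→1; 8 (Reacher) has 8→1.
A2 = A1; e.g. 4 (Blocker) can still go to 7. Fixed point.
5 never enters the attractor, so Blocker can avoid the target forever.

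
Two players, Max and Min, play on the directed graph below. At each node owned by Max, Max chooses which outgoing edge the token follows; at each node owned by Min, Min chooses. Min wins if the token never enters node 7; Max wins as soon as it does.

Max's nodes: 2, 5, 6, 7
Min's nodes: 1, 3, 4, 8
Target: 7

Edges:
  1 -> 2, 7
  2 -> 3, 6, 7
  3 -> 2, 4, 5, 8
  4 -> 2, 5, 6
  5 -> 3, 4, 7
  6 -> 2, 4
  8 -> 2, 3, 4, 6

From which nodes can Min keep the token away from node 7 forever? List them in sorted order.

3, 8

A0 = {7}
A1: add {2, 5} — 2 (Max) has 2→7; 5 (Max) has 5→7.
A2: add {1, 6} — 1 (Min): all of {2, 7} already in; 6 (Max) has 6→2.
A3: add {4} — 4 (Min): all of {2, 5, 6} already in.
A4 = A3; e.g. 3 (Min) can still go to 8. Fixed point.
Max's attractor = {1, 2, 4, 5, 6, 7}; Min avoids the target exactly from the complement.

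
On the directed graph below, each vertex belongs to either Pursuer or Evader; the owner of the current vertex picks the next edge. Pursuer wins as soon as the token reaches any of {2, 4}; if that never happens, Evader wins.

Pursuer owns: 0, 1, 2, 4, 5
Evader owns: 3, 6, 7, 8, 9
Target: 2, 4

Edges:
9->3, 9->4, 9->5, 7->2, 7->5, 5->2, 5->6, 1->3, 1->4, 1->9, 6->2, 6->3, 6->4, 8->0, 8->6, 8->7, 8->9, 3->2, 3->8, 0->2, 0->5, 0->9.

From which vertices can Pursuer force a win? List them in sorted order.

0, 1, 2, 4, 5, 7

A0 = {2, 4}
A1: add {0, 1, 5} — 0 (Pursuer) has 0→2; 1 (Pursuer) has 1→4; 5 (Pursuer) has 5→2.
A2: add {7} — 7 (Evader): all of {2, 5} already in.
A3 = A2; e.g. 3 (Evader) can still go to 8. Fixed point.
Pursuer's winning region = {0, 1, 2, 4, 5, 7}.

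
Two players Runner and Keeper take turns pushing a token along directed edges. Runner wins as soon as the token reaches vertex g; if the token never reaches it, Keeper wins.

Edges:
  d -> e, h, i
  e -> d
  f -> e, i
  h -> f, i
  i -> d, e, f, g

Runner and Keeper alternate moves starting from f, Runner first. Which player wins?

Keeper

Track states (vertex, player-to-move).
A0 = {(g,Runner), (g,Keeper)}
A1: add {(i,Runner)}.
A2 = A1; e.g. (d,Runner) stays out. (f,Runner) never enters ⇒ Keeper avoids the target.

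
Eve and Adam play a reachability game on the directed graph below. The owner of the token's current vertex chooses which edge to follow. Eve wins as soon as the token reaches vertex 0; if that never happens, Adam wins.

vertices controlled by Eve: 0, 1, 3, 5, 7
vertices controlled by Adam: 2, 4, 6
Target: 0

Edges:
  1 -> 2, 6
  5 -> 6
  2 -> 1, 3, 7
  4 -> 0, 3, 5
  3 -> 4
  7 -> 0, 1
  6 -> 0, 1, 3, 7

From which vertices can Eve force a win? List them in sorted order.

A0 = {0}
A1: add {7} — 7 (Eve) has 7→0.
A2 = A1; e.g. 1 (Eve) has no edge into A1. Fixed point.
Eve's winning region = {0, 7}.

0, 7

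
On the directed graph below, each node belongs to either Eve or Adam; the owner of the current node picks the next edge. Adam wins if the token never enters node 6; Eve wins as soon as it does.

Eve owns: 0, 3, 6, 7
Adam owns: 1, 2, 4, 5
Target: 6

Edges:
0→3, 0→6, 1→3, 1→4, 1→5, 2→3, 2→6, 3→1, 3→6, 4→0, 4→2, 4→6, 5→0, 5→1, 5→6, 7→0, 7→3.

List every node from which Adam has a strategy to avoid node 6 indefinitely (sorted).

A0 = {6}
A1: add {0, 3} — 0 (Eve) has 0→6; 3 (Eve) has 3→6.
A2: add {2, 7} — 2 (Adam): all of {3, 6} already in; 7 (Eve) has 7→0.
A3: add {4} — 4 (Adam): all of {0, 2, 6} already in.
A4 = A3; e.g. 1 (Adam) can still go to 5. Fixed point.
Eve's attractor = {0, 2, 3, 4, 6, 7}; Adam avoids the target exactly from the complement.

1, 5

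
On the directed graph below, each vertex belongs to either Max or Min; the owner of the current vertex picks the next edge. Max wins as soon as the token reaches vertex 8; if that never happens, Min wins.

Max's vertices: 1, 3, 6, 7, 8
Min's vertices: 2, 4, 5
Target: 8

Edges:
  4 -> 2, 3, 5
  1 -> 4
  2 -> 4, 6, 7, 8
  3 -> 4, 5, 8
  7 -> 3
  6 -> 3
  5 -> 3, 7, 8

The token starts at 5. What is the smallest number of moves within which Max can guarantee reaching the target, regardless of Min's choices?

3

A0 = {8}
A1: add {3} — 3 (Max) has 3→8.
A2: add {6, 7} — 6 (Max) has 6→3; 7 (Max) has 7→3.
A3: add {5} — 5 (Min): all of {3, 7, 8} already in.
A4 = A3; e.g. 1 (Max) has no edge into A3. Fixed point.
5 enters the attractor at level 3, so Max can force the target in 3 moves from there.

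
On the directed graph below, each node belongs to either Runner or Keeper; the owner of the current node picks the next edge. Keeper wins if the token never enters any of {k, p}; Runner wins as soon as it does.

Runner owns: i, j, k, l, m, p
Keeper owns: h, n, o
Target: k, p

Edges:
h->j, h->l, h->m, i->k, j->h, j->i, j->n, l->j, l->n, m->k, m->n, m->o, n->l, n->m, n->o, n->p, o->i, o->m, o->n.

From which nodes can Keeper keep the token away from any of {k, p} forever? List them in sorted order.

A0 = {k, p}
A1: add {i, m} — i (Runner) has i→k; m (Runner) has m→k.
A2: add {j} — j (Runner) has j→i.
A3: add {l} — l (Runner) has l→j.
A4: add {h} — h (Keeper): all of {j, l, m} already in.
A5 = A4; e.g. n (Keeper) can still go to o. Fixed point.
Runner's attractor = {h, i, j, k, l, m, p}; Keeper avoids the target exactly from the complement.

n, o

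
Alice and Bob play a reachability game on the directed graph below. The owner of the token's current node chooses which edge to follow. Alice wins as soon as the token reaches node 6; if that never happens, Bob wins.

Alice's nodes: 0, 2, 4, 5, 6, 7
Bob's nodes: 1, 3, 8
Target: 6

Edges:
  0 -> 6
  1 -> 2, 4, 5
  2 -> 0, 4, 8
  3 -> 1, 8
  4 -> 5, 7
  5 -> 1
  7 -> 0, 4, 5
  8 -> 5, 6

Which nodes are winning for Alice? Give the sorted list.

0, 2, 4, 6, 7

A0 = {6}
A1: add {0} — 0 (Alice) has 0→6.
A2: add {2, 7} — 2 (Alice) has 2→0; 7 (Alice) has 7→0.
A3: add {4} — 4 (Alice) has 4→7.
A4 = A3; e.g. 1 (Bob) can still go to 5. Fixed point.
Alice's winning region = {0, 2, 4, 6, 7}.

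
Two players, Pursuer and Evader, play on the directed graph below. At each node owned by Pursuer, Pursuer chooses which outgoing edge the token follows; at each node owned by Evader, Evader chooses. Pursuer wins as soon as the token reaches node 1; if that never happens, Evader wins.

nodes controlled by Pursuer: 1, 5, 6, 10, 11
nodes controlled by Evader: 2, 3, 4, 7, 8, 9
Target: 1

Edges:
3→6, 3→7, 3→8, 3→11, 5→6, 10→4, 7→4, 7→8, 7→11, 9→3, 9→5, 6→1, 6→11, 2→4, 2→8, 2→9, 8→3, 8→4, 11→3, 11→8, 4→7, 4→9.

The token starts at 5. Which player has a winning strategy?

Pursuer

A0 = {1}
A1: add {6} — 6 (Pursuer) has 6→1.
A2: add {5} — 5 (Pursuer) has 5→6.
A3 = A2; e.g. 2 (Evader) can still go to 4. Fixed point.
5 ∈ A2, so Pursuer can force the target.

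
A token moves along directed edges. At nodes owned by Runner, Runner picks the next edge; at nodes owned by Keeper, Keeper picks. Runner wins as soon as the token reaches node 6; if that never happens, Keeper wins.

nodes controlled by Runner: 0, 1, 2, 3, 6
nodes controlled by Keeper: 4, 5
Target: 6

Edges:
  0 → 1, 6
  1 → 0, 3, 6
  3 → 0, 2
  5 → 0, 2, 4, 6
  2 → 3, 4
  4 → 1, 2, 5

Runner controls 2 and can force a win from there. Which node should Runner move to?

A0 = {6}
A1: add {0, 1} — 0 (Runner) has 0→6; 1 (Runner) has 1→6.
A2: add {3} — 3 (Runner) has 3→0.
A3: add {2} — 2 (Runner) has 2→3.
A4 = A3; e.g. 4 (Keeper) can still go to 5. Fixed point.
From 2, successor 3 is in the attractor (rank 2); the other successor 4 is not.

3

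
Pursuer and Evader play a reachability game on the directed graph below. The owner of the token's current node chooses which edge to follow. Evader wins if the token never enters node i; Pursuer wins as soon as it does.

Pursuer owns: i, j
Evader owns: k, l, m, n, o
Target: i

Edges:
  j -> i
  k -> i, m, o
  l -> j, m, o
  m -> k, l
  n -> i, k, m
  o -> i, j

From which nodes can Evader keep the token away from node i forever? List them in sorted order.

k, l, m, n

A0 = {i}
A1: add {j} — j (Pursuer) has j→i.
A2: add {o} — o (Evader): all of {i, j} already in.
A3 = A2; e.g. k (Evader) can still go to m. Fixed point.
Pursuer's attractor = {i, j, o}; Evader avoids the target exactly from the complement.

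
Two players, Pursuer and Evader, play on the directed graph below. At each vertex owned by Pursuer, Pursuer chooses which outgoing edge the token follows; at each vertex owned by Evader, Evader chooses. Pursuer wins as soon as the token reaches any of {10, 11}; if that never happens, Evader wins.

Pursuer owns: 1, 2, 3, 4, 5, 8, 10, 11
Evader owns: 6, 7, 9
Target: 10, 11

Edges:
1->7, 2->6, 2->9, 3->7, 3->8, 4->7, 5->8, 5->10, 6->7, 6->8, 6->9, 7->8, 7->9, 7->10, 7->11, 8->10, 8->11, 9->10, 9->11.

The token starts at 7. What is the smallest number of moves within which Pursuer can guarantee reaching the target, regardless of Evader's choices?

2

A0 = {10, 11}
A1: add {5, 8, 9} — 5 (Pursuer) has 5→10; 8 (Pursuer) has 8→10; 9 (Evader): all of {10, 11} already in.
A2: add {2, 3, 7} — 2 (Pursuer) has 2→9; 3 (Pursuer) has 3→8; 7 (Evader): all of {8, 9, 10, 11} already in.
7 enters the attractor at level 2, so Pursuer can force the target in 2 moves from there.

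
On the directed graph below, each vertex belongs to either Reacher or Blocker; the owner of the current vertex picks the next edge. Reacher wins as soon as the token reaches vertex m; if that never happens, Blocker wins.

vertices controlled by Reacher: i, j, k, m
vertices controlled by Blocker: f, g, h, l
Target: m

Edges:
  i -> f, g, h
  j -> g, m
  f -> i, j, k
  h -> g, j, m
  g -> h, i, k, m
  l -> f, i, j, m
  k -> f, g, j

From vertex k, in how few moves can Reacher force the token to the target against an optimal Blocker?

2

A0 = {m}
A1: add {j} — j (Reacher) has j→m.
A2: add {k} — k (Reacher) has k→j.
A3 = A2; e.g. f (Blocker) can still go to i. Fixed point.
k enters the attractor at level 2, so Reacher can force the target in 2 moves from there.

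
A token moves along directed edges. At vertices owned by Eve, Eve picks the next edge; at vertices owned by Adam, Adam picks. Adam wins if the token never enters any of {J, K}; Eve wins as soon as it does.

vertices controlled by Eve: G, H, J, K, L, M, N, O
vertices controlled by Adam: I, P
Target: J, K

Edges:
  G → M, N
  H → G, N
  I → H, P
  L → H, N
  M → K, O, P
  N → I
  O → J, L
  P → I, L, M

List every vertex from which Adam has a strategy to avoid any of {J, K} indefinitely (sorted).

A0 = {J, K}
A1: add {M, O} — M (Eve) has M→K; O (Eve) has O→J.
A2: add {G} — G (Eve) has G→M.
A3: add {H} — H (Eve) has H→G.
A4: add {L} — L (Eve) has L→H.
A5 = A4; e.g. I (Adam) can still go to P. Fixed point.
Eve's attractor = {G, H, J, K, L, M, O}; Adam avoids the target exactly from the complement.

I, N, P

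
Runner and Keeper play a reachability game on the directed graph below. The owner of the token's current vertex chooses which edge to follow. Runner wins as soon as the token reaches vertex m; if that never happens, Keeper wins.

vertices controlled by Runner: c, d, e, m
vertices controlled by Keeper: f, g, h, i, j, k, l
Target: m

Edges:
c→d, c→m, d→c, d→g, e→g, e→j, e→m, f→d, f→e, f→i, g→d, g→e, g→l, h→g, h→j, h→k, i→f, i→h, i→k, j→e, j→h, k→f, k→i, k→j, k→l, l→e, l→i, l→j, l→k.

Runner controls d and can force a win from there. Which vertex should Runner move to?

c

A0 = {m}
A1: add {c, e} — c (Runner) has c→m; e (Runner) has e→m.
A2: add {d} — d (Runner) has d→c.
A3 = A2; e.g. f (Keeper) can still go to i. Fixed point.
From d, successor c is in the attractor (rank 1); the other successor g is not.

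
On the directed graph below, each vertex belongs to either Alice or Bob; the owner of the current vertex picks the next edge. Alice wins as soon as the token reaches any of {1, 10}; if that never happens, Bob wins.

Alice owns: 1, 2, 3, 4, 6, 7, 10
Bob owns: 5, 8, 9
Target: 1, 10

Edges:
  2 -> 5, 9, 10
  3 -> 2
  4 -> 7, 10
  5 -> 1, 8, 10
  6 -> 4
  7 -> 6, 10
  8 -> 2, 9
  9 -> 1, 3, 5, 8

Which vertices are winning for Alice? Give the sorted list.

A0 = {1, 10}
A1: add {2, 4, 7} — 2 (Alice) has 2→10; 4 (Alice) has 4→10; 7 (Alice) has 7→10.
A2: add {3, 6} — 3 (Alice) has 3→2; 6 (Alice) has 6→4.
A3 = A2; e.g. 5 (Bob) can still go to 8. Fixed point.
Alice's winning region = {1, 2, 3, 4, 6, 7, 10}.

1, 2, 3, 4, 6, 7, 10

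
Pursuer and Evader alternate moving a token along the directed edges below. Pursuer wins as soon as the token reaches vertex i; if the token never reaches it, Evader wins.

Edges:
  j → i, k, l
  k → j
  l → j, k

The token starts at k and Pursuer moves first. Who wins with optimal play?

Evader

Track states (vertex, player-to-move).
A0 = {(i,Pursuer), (i,Evader)}
A1: add {(j,Pursuer)}.
A2: add {(k,Evader)}.
A3: add {(l,Pursuer)}.
A4 = A3; e.g. (j,Evader) stays out. (k,Pursuer) never enters ⇒ Evader avoids the target.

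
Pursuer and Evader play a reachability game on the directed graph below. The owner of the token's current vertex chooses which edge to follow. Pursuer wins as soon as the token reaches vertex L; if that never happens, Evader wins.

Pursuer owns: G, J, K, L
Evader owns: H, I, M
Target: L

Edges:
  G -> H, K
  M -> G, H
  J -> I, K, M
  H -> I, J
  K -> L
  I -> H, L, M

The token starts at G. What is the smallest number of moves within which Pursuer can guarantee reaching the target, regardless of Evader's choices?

2

A0 = {L}
A1: add {K} — K (Pursuer) has K→L.
A2: add {G, J} — G (Pursuer) has G→K; J (Pursuer) has J→K.
A3 = A2; e.g. H (Evader) can still go to I. Fixed point.
G enters the attractor at level 2, so Pursuer can force the target in 2 moves from there.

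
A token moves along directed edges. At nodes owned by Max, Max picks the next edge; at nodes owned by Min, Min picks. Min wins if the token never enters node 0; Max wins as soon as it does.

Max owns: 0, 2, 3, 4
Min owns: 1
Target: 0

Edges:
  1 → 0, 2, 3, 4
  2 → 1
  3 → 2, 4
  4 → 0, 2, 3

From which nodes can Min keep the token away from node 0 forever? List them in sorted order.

1, 2

A0 = {0}
A1: add {4} — 4 (Max) has 4→0.
A2: add {3} — 3 (Max) has 3→4.
A3 = A2; e.g. 1 (Min) can still go to 2. Fixed point.
Max's attractor = {0, 3, 4}; Min avoids the target exactly from the complement.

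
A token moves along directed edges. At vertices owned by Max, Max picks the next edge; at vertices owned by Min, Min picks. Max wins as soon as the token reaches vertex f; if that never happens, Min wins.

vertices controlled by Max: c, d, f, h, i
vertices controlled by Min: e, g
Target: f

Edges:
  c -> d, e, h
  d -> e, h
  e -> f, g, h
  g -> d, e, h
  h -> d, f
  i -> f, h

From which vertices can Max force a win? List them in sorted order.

A0 = {f}
A1: add {h, i} — h (Max) has h→f; i (Max) has i→f.
A2: add {c, d} — c (Max) has c→h; d (Max) has d→h.
A3 = A2; e.g. e (Min) can still go to g. Fixed point.
Max's winning region = {c, d, f, h, i}.

c, d, f, h, i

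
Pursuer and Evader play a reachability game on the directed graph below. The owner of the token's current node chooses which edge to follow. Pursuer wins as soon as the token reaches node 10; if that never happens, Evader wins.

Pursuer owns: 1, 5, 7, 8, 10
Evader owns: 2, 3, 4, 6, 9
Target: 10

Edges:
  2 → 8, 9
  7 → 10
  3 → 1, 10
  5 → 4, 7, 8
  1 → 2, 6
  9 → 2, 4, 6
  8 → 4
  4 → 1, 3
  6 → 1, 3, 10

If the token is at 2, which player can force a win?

A0 = {10}
A1: add {7} — 7 (Pursuer) has 7→10.
A2: add {5} — 5 (Pursuer) has 5→7.
A3 = A2; e.g. 1 (Pursuer) has no edge into A2. Fixed point.
2 never enters the attractor, so Evader can avoid the target forever.

Evader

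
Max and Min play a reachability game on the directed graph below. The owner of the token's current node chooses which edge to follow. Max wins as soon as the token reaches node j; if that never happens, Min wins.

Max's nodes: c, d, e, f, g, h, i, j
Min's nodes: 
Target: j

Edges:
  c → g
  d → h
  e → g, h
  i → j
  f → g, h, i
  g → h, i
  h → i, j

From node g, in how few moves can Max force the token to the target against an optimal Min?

2

A0 = {j}
A1: add {h, i} — h (Max) has h→j; i (Max) has i→j.
A2: add {d, e, f, g} — d (Max) has d→h; e (Max) has e→h; f (Max) has f→h; g (Max) has g→h.
g enters the attractor at level 2, so Max can force the target in 2 moves from there.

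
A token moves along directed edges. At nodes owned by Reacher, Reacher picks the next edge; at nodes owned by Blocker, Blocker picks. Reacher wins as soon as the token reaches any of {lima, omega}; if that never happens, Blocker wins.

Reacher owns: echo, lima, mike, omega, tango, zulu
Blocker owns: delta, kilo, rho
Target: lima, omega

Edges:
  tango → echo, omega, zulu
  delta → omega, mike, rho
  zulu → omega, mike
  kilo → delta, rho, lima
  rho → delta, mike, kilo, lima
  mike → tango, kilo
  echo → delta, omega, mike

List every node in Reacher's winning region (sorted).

A0 = {lima, omega}
A1: add {echo, tango, zulu} — echo (Reacher) has echo→omega; tango (Reacher) has tango→omega; zulu (Reacher) has zulu→omega.
A2: add {mike} — mike (Reacher) has mike→tango.
A3 = A2; e.g. delta (Blocker) can still go to rho. Fixed point.
Reacher's winning region = {echo, lima, mike, omega, tango, zulu}.

echo, lima, mike, omega, tango, zulu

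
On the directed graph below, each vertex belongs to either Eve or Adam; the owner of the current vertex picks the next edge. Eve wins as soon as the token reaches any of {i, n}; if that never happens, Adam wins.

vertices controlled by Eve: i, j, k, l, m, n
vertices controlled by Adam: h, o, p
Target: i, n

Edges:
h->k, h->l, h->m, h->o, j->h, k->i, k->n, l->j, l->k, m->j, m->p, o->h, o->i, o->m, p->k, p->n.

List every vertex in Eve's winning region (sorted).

A0 = {i, n}
A1: add {k} — k (Eve) has k→i.
A2: add {l, p} — l (Eve) has l→k; p (Adam): all of {k, n} already in.
A3: add {m} — m (Eve) has m→p.
A4 = A3; e.g. h (Adam) can still go to o. Fixed point.
Eve's winning region = {i, k, l, m, n, p}.

i, k, l, m, n, p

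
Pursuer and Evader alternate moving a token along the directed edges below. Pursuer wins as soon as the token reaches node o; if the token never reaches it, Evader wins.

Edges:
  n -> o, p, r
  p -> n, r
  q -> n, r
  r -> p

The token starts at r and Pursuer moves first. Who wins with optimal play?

Evader

Track states (vertex, player-to-move).
A0 = {(o,Pursuer), (o,Evader)}
A1: add {(n,Pursuer)}.
A2 = A1; e.g. (n,Evader) stays out. (r,Pursuer) never enters ⇒ Evader avoids the target.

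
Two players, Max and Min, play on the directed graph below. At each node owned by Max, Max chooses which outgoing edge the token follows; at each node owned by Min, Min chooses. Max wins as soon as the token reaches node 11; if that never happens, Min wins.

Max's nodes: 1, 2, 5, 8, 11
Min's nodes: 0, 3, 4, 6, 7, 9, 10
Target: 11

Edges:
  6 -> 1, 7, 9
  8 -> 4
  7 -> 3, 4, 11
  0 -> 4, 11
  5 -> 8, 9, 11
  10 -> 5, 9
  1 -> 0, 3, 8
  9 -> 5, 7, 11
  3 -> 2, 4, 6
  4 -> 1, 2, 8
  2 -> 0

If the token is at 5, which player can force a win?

Max

A0 = {11}
A1: add {5} — 5 (Max) has 5→11.
A2 = A1; e.g. 0 (Min) can still go to 4. Fixed point.
5 ∈ A1, so Max can force the target.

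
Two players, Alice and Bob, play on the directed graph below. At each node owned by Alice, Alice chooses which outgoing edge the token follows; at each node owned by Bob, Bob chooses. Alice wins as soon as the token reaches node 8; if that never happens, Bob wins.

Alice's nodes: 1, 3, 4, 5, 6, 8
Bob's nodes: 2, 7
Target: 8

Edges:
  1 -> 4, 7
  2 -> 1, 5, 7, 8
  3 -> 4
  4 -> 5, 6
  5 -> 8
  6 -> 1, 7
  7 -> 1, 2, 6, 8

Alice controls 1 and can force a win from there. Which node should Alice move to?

A0 = {8}
A1: add {5} — 5 (Alice) has 5→8.
A2: add {4} — 4 (Alice) has 4→5.
A3: add {1, 3} — 1 (Alice) has 1→4; 3 (Alice) has 3→4.
A4: add {6} — 6 (Alice) has 6→1.
A5 = A4; e.g. 2 (Bob) can still go to 7. Fixed point.
From 1, successor 4 is in the attractor (rank 2); the other successor 7 is not.

4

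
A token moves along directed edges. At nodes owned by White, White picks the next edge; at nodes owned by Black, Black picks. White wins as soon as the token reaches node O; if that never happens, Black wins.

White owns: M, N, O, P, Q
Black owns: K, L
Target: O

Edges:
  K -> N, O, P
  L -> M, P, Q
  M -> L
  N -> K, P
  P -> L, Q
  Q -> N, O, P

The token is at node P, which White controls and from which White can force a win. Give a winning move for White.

A0 = {O}
A1: add {Q} — Q (White) has Q→O.
A2: add {P} — P (White) has P→Q.
A3: add {N} — N (White) has N→P.
A4: add {K} — K (Black): all of {N, O, P} already in.
A5 = A4; e.g. L (Black) can still go to M. Fixed point.
From P, successor Q is in the attractor (rank 1); the other successor L is not.

Q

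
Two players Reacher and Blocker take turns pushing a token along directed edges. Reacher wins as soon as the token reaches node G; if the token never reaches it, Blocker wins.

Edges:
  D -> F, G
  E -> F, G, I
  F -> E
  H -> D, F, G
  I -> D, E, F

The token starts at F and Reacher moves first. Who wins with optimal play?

Track states (vertex, player-to-move).
A0 = {(G,Reacher), (G,Blocker)}
A1: add {(D,Reacher), (E,Reacher), (H,Reacher)}.
A2: add {(F,Blocker)}.
A3: add {(I,Reacher)}.
A4 = A3; e.g. (D,Blocker) stays out. (F,Reacher) never enters ⇒ Blocker avoids the target.

Blocker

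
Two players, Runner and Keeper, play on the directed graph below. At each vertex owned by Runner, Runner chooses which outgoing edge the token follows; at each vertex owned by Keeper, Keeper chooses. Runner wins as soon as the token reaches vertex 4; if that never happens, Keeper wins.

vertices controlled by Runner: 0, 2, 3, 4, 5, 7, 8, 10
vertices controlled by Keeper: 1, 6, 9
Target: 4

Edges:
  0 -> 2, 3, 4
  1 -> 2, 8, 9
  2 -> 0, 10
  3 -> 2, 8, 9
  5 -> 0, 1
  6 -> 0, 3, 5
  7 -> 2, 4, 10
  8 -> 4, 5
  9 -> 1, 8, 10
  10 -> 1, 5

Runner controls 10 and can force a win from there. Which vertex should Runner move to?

A0 = {4}
A1: add {0, 7, 8} — 0 (Runner) has 0→4; 7 (Runner) has 7→4; 8 (Runner) has 8→4.
A2: add {2, 3, 5} — 2 (Runner) has 2→0; 3 (Runner) has 3→8; 5 (Runner) has 5→0.
A3: add {6, 10} — 6 (Keeper): all of {0, 3, 5} already in; 10 (Runner) has 10→5.
A4 = A3; e.g. 1 (Keeper) can still go to 9. Fixed point.
From 10, successor 5 is in the attractor (rank 2); the other successor 1 is not.

5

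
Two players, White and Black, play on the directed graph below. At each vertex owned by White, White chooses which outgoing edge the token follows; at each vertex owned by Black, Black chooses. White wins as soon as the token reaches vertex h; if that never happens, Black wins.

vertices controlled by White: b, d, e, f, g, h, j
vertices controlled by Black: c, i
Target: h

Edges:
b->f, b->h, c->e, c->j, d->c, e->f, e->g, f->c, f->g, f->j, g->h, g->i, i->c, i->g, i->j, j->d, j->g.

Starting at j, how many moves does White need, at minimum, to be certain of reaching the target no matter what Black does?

A0 = {h}
A1: add {b, g} — b (White) has b→h; g (White) has g→h.
A2: add {e, f, j} — e (White) has e→g; f (White) has f→g; j (White) has j→g.
j enters the attractor at level 2, so White can force the target in 2 moves from there.

2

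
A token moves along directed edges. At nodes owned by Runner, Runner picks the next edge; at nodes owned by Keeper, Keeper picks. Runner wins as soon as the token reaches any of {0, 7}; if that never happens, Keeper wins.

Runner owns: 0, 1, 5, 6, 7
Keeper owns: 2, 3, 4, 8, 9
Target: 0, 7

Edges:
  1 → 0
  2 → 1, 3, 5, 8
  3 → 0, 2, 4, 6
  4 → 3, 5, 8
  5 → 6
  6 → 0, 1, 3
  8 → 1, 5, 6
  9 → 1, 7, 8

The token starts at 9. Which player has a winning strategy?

Runner

A0 = {0, 7}
A1: add {1, 6} — 1 (Runner) has 1→0; 6 (Runner) has 6→0.
A2: add {5} — 5 (Runner) has 5→6.
A3: add {8} — 8 (Keeper): all of {1, 5, 6} already in.
A4: add {9} — 9 (Keeper): all of {1, 7, 8} already in.
A5 = A4; e.g. 2 (Keeper) can still go to 3. Fixed point.
9 ∈ A4, so Runner can force the target.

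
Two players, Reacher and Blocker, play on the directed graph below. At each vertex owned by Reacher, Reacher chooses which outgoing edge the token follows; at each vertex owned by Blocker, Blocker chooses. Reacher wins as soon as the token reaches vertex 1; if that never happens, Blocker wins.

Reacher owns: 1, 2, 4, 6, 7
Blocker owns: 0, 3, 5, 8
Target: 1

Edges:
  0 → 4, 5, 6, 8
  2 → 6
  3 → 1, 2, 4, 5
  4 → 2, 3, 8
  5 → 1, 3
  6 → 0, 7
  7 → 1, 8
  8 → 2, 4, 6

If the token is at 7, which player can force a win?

A0 = {1}
A1: add {7} — 7 (Reacher) has 7→1.
7 ∈ A1, so Reacher can force the target.

Reacher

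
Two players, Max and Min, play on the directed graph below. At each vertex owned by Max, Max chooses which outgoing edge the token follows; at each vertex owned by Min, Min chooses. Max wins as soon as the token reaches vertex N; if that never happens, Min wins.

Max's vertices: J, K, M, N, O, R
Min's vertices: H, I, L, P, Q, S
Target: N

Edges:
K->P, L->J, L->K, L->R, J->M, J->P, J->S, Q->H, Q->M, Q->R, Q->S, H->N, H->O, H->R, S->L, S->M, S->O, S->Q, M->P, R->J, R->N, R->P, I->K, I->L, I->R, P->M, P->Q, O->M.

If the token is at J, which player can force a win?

Min

A0 = {N}
A1: add {R} — R (Max) has R→N.
A2 = A1; e.g. H (Min) can still go to O. Fixed point.
J never enters the attractor, so Min can avoid the target forever.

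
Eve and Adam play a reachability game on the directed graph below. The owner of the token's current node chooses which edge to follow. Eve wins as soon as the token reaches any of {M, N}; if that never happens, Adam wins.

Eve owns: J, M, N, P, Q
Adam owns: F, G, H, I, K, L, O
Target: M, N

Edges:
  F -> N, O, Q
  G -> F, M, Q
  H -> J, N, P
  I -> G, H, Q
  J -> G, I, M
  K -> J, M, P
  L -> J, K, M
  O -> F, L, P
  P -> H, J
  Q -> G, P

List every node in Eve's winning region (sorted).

A0 = {M, N}
A1: add {J} — J (Eve) has J→M.
A2: add {P} — P (Eve) has P→J.
A3: add {H, K, Q} — H (Adam): all of {J, N, P} already in; K (Adam): all of {J, M, P} already in; Q (Eve) has Q→P.
A4: add {L} — L (Adam): all of {J, K, M} already in.
A5 = A4; e.g. F (Adam) can still go to O. Fixed point.
Eve's winning region = {H, J, K, L, M, N, P, Q}.

H, J, K, L, M, N, P, Q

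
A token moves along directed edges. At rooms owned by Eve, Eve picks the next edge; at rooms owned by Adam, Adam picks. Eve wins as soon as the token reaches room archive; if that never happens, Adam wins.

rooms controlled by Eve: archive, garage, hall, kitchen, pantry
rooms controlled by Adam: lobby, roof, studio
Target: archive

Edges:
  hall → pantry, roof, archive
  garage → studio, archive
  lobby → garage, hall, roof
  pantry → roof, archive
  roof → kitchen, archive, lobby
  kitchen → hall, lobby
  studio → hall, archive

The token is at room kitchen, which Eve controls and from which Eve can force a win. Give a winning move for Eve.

hall

A0 = {archive}
A1: add {garage, hall, pantry} — pantry (Eve) has pantry→archive; garage (Eve) has garage→archive; hall (Eve) has hall→archive.
A2: add {kitchen, studio} — kitchen (Eve) has kitchen→hall; studio (Adam): all of {hall, archive} already in.
A3 = A2; e.g. roof (Adam) can still go to lobby. Fixed point.
From kitchen, successor hall is in the attractor (rank 1); the other successor lobby is not.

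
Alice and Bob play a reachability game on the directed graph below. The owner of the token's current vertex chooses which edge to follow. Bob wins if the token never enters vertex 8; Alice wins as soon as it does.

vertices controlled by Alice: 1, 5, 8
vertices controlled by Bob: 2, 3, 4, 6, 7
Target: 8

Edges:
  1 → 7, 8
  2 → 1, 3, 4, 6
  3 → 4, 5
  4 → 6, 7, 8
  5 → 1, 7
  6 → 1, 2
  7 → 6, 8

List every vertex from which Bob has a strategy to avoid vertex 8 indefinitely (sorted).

A0 = {8}
A1: add {1} — 1 (Alice) has 1→8.
A2: add {5} — 5 (Alice) has 5→1.
A3 = A2; e.g. 2 (Bob) can still go to 3. Fixed point.
Alice's attractor = {1, 5, 8}; Bob avoids the target exactly from the complement.

2, 3, 4, 6, 7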